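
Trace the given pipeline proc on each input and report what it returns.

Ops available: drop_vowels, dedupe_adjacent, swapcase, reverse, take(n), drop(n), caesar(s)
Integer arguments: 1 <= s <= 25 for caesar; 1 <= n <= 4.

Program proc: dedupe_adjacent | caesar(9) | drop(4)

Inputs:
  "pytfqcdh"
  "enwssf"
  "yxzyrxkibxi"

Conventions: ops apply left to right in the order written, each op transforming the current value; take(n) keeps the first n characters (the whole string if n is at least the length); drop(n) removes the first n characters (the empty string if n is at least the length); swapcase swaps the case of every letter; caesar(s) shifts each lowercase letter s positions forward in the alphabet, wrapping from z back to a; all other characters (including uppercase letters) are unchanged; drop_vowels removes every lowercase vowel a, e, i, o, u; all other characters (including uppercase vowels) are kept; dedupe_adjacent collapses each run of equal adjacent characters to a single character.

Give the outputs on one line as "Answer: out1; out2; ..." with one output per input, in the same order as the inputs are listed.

"zlmq"; "o"; "agtrkgr"

Execution, op by op:
  "pytfqcdh" -> "pytfqcdh" -> "yhcozlmq" -> "zlmq"
  "enwssf" -> "enwsf" -> "nwfbo" -> "o"
  "yxzyrxkibxi" -> "yxzyrxkibxi" -> "hgihagtrkgr" -> "agtrkgr"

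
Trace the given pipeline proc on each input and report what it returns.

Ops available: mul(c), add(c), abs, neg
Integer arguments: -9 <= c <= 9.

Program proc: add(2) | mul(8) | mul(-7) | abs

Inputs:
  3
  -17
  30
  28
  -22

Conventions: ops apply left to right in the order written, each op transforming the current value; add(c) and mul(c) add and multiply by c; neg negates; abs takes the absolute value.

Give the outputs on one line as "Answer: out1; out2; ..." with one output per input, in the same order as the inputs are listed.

Execution, op by op:
  3 -> 5 -> 40 -> -280 -> 280
  -17 -> -15 -> -120 -> 840 -> 840
  30 -> 32 -> 256 -> -1792 -> 1792
  28 -> 30 -> 240 -> -1680 -> 1680
  -22 -> -20 -> -160 -> 1120 -> 1120

280; 840; 1792; 1680; 1120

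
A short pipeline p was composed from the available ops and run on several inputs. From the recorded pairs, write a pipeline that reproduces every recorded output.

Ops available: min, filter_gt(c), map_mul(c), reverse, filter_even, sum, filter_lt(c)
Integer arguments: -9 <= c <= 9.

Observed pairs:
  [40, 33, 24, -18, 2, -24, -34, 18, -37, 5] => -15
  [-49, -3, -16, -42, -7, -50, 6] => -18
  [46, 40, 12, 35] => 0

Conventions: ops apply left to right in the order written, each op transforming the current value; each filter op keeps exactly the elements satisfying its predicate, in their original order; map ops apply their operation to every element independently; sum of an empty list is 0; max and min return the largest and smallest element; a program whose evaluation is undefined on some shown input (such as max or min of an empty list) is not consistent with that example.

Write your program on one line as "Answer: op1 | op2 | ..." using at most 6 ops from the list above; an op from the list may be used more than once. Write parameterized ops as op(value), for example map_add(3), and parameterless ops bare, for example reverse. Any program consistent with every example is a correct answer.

filter_lt(9) | filter_gt(-7) | reverse | map_mul(-3) | filter_lt(-8) | sum

Check, running the answer program on each example:
  [40, 33, 24, -18, 2, -24, -34, 18, -37, 5] -> [-18, 2, -24, -34, -37, 5] -> [2, 5] -> [5, 2] -> [-15, -6] -> [-15] -> -15
  [-49, -3, -16, -42, -7, -50, 6] -> [-49, -3, -16, -42, -7, -50, 6] -> [-3, 6] -> [6, -3] -> [-18, 9] -> [-18] -> -18
  [46, 40, 12, 35] -> [] -> [] -> [] -> [] -> [] -> 0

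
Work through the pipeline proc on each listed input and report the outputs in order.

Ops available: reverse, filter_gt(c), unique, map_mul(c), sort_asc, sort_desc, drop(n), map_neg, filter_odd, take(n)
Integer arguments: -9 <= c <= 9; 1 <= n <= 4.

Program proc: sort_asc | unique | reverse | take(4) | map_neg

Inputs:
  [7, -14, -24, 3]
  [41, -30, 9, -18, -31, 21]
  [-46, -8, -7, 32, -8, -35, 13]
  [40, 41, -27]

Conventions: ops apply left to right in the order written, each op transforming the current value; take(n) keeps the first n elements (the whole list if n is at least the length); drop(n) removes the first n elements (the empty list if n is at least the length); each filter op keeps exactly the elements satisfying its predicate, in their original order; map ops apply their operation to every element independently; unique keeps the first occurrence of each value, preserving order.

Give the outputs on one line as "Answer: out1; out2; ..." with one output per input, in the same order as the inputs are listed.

Execution, op by op:
  [7, -14, -24, 3] -> [-24, -14, 3, 7] -> [-24, -14, 3, 7] -> [7, 3, -14, -24] -> [7, 3, -14, -24] -> [-7, -3, 14, 24]
  [41, -30, 9, -18, -31, 21] -> [-31, -30, -18, 9, 21, 41] -> [-31, -30, -18, 9, 21, 41] -> [41, 21, 9, -18, -30, -31] -> [41, 21, 9, -18] -> [-41, -21, -9, 18]
  [-46, -8, -7, 32, -8, -35, 13] -> [-46, -35, -8, -8, -7, 13, 32] -> [-46, -35, -8, -7, 13, 32] -> [32, 13, -7, -8, -35, -46] -> [32, 13, -7, -8] -> [-32, -13, 7, 8]
  [40, 41, -27] -> [-27, 40, 41] -> [-27, 40, 41] -> [41, 40, -27] -> [41, 40, -27] -> [-41, -40, 27]

[-7, -3, 14, 24]; [-41, -21, -9, 18]; [-32, -13, 7, 8]; [-41, -40, 27]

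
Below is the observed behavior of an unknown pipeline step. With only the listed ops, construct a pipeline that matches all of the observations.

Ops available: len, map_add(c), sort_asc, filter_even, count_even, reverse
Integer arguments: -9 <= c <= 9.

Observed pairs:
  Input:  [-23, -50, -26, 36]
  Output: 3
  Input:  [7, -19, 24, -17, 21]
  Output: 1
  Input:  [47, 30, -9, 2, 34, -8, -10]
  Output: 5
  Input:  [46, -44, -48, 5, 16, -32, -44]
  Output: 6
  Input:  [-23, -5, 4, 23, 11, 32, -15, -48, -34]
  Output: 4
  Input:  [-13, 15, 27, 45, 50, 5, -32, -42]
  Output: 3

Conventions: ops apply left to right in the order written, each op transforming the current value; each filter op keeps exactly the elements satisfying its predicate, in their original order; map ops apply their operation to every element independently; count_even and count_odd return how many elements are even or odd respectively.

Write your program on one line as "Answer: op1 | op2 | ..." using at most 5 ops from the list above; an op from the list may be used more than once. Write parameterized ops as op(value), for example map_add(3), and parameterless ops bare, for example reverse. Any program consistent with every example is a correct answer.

sort_asc | reverse | filter_even | len

Check, running the answer program on each example:
  [-23, -50, -26, 36] -> [-50, -26, -23, 36] -> [36, -23, -26, -50] -> [36, -26, -50] -> 3
  [7, -19, 24, -17, 21] -> [-19, -17, 7, 21, 24] -> [24, 21, 7, -17, -19] -> [24] -> 1
  [47, 30, -9, 2, 34, -8, -10] -> [-10, -9, -8, 2, 30, 34, 47] -> [47, 34, 30, 2, -8, -9, -10] -> [34, 30, 2, -8, -10] -> 5
  [46, -44, -48, 5, 16, -32, -44] -> [-48, -44, -44, -32, 5, 16, 46] -> [46, 16, 5, -32, -44, -44, -48] -> [46, 16, -32, -44, -44, -48] -> 6
  [-23, -5, 4, 23, 11, 32, -15, -48, -34] -> [-48, -34, -23, -15, -5, 4, 11, 23, 32] -> [32, 23, 11, 4, -5, -15, -23, -34, -48] -> [32, 4, -34, -48] -> 4
  [-13, 15, 27, 45, 50, 5, -32, -42] -> [-42, -32, -13, 5, 15, 27, 45, 50] -> [50, 45, 27, 15, 5, -13, -32, -42] -> [50, -32, -42] -> 3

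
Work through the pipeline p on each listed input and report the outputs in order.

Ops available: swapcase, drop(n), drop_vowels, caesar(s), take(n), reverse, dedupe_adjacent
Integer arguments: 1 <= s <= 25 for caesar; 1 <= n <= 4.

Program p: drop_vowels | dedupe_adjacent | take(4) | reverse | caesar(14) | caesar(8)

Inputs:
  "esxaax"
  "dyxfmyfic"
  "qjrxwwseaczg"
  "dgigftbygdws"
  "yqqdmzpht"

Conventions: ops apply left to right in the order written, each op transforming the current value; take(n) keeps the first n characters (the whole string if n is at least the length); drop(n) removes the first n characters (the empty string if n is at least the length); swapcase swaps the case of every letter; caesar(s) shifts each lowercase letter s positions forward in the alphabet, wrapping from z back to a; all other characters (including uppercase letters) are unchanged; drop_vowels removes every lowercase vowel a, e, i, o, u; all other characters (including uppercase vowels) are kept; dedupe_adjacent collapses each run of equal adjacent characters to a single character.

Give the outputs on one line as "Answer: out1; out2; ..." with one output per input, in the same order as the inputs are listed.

Execution, op by op:
  "esxaax" -> "sxx" -> "sx" -> "sx" -> "xs" -> "lg" -> "to"
  "dyxfmyfic" -> "dyxfmyfc" -> "dyxfmyfc" -> "dyxf" -> "fxyd" -> "tlmr" -> "btuz"
  "qjrxwwseaczg" -> "qjrxwwsczg" -> "qjrxwsczg" -> "qjrx" -> "xrjq" -> "lfxe" -> "tnfm"
  "dgigftbygdws" -> "dggftbygdws" -> "dgftbygdws" -> "dgft" -> "tfgd" -> "htur" -> "pbcz"
  "yqqdmzpht" -> "yqqdmzpht" -> "yqdmzpht" -> "yqdm" -> "mdqy" -> "arem" -> "izmu"

"to"; "btuz"; "tnfm"; "pbcz"; "izmu"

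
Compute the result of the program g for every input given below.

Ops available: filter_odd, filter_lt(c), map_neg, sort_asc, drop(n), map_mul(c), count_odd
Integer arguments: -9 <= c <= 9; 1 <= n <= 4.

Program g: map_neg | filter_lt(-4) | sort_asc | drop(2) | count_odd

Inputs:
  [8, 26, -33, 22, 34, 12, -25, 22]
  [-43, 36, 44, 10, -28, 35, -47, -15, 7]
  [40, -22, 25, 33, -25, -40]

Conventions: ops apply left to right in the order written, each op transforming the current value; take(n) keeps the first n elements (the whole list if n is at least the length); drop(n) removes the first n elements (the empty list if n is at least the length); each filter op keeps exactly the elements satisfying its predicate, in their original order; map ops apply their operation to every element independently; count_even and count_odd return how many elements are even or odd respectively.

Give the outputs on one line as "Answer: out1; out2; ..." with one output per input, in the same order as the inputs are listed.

Execution, op by op:
  [8, 26, -33, 22, 34, 12, -25, 22] -> [-8, -26, 33, -22, -34, -12, 25, -22] -> [-8, -26, -22, -34, -12, -22] -> [-34, -26, -22, -22, -12, -8] -> [-22, -22, -12, -8] -> 0
  [-43, 36, 44, 10, -28, 35, -47, -15, 7] -> [43, -36, -44, -10, 28, -35, 47, 15, -7] -> [-36, -44, -10, -35, -7] -> [-44, -36, -35, -10, -7] -> [-35, -10, -7] -> 2
  [40, -22, 25, 33, -25, -40] -> [-40, 22, -25, -33, 25, 40] -> [-40, -25, -33] -> [-40, -33, -25] -> [-25] -> 1

0; 2; 1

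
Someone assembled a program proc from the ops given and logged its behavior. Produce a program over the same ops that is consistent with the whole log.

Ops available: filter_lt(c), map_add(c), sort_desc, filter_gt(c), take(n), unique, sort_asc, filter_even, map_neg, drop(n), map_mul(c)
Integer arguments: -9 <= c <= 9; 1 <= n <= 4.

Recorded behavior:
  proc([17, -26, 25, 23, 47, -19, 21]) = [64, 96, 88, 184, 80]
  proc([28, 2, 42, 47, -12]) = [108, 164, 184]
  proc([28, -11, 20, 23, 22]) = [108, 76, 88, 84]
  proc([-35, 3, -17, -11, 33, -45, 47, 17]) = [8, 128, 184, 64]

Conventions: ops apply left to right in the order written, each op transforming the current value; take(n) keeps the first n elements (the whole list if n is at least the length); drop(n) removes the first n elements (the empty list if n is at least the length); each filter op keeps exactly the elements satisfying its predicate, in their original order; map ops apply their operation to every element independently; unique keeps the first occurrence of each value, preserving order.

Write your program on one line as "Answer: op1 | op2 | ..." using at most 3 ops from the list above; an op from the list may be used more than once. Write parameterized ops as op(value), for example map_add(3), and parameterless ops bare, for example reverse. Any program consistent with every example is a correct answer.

filter_gt(2) | map_add(-1) | map_mul(4)

Check, running the answer program on each example:
  [17, -26, 25, 23, 47, -19, 21] -> [17, 25, 23, 47, 21] -> [16, 24, 22, 46, 20] -> [64, 96, 88, 184, 80]
  [28, 2, 42, 47, -12] -> [28, 42, 47] -> [27, 41, 46] -> [108, 164, 184]
  [28, -11, 20, 23, 22] -> [28, 20, 23, 22] -> [27, 19, 22, 21] -> [108, 76, 88, 84]
  [-35, 3, -17, -11, 33, -45, 47, 17] -> [3, 33, 47, 17] -> [2, 32, 46, 16] -> [8, 128, 184, 64]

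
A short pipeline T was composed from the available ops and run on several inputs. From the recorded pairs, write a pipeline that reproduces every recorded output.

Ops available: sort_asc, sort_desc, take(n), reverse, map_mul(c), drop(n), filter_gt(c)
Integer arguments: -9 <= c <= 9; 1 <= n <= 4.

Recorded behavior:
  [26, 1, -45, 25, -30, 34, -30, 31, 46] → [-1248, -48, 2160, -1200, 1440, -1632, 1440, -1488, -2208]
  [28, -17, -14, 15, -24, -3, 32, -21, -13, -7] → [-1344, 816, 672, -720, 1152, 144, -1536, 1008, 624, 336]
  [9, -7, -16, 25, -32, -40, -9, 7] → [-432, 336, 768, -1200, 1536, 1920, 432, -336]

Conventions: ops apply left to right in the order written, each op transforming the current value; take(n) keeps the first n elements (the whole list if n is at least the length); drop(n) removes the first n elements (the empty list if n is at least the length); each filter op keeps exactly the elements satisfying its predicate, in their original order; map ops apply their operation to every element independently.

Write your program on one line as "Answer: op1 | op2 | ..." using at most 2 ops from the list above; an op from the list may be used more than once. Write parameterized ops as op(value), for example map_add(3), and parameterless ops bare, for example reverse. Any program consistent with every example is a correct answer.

map_mul(-6) | map_mul(8)

Check, running the answer program on each example:
  [26, 1, -45, 25, -30, 34, -30, 31, 46] -> [-156, -6, 270, -150, 180, -204, 180, -186, -276] -> [-1248, -48, 2160, -1200, 1440, -1632, 1440, -1488, -2208]
  [28, -17, -14, 15, -24, -3, 32, -21, -13, -7] -> [-168, 102, 84, -90, 144, 18, -192, 126, 78, 42] -> [-1344, 816, 672, -720, 1152, 144, -1536, 1008, 624, 336]
  [9, -7, -16, 25, -32, -40, -9, 7] -> [-54, 42, 96, -150, 192, 240, 54, -42] -> [-432, 336, 768, -1200, 1536, 1920, 432, -336]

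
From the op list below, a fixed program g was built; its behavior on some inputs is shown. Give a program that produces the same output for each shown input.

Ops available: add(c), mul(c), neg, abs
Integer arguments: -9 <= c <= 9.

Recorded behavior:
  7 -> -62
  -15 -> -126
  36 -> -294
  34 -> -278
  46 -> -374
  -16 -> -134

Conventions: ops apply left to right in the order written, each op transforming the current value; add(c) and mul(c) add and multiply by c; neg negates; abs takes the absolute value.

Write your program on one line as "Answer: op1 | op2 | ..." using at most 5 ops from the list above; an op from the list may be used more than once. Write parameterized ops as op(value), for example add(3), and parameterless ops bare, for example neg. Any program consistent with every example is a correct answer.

neg | mul(8) | abs | neg | add(-6)

Check, running the answer program on each example:
  7 -> -7 -> -56 -> 56 -> -56 -> -62
  -15 -> 15 -> 120 -> 120 -> -120 -> -126
  36 -> -36 -> -288 -> 288 -> -288 -> -294
  34 -> -34 -> -272 -> 272 -> -272 -> -278
  46 -> -46 -> -368 -> 368 -> -368 -> -374
  -16 -> 16 -> 128 -> 128 -> -128 -> -134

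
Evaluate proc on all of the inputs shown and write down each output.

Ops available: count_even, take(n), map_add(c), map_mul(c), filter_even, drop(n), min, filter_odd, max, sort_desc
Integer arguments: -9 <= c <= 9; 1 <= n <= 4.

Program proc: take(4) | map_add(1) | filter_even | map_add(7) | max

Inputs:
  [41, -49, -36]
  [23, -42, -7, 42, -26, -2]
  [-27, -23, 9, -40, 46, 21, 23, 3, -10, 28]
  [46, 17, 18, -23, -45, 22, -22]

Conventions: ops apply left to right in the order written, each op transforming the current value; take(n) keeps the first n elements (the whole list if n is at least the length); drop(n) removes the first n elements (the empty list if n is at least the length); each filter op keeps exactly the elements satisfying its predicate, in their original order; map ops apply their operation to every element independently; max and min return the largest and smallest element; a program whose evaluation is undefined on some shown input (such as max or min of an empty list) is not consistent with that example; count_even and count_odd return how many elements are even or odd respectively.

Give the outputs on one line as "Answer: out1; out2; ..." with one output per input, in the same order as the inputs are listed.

Execution, op by op:
  [41, -49, -36] -> [41, -49, -36] -> [42, -48, -35] -> [42, -48] -> [49, -41] -> 49
  [23, -42, -7, 42, -26, -2] -> [23, -42, -7, 42] -> [24, -41, -6, 43] -> [24, -6] -> [31, 1] -> 31
  [-27, -23, 9, -40, 46, 21, 23, 3, -10, 28] -> [-27, -23, 9, -40] -> [-26, -22, 10, -39] -> [-26, -22, 10] -> [-19, -15, 17] -> 17
  [46, 17, 18, -23, -45, 22, -22] -> [46, 17, 18, -23] -> [47, 18, 19, -22] -> [18, -22] -> [25, -15] -> 25

49; 31; 17; 25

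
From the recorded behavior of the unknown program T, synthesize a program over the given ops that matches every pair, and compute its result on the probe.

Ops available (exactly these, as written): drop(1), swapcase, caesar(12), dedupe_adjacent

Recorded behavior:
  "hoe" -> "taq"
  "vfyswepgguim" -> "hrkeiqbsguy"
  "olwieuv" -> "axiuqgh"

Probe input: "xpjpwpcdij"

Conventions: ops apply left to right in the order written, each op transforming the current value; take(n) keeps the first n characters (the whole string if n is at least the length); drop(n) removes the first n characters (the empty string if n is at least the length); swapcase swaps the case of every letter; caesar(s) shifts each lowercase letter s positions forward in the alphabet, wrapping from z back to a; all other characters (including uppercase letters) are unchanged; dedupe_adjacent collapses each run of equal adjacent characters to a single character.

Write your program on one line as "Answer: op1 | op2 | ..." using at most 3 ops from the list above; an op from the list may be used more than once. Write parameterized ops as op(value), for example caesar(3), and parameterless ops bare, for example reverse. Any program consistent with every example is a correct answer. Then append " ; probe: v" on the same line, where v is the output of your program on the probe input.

caesar(12) | dedupe_adjacent ; probe: "jbvbibopuv"

Check, running the answer program on each example:
  "hoe" -> "taq" -> "taq"
  "vfyswepgguim" -> "hrkeiqbssguy" -> "hrkeiqbsguy"
  "olwieuv" -> "axiuqgh" -> "axiuqgh"
  probe: "xpjpwpcdij" -> "jbvbibopuv" -> "jbvbibopuv"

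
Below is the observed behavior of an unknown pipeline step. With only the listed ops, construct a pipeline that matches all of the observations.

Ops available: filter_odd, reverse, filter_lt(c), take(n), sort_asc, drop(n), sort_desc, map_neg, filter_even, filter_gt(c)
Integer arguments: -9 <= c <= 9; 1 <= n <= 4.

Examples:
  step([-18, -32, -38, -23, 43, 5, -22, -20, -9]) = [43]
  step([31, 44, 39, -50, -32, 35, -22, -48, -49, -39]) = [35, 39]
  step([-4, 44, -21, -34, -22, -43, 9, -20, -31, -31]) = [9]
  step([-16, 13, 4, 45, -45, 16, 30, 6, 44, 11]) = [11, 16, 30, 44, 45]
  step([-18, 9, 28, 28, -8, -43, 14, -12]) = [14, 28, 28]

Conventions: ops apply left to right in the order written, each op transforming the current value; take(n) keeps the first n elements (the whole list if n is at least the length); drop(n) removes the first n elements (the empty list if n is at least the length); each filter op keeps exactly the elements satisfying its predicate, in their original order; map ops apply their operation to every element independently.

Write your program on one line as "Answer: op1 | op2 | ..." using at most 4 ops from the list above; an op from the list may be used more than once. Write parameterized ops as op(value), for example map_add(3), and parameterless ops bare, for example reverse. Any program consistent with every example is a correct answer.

drop(2) | reverse | filter_gt(7) | sort_asc

Check, running the answer program on each example:
  [-18, -32, -38, -23, 43, 5, -22, -20, -9] -> [-38, -23, 43, 5, -22, -20, -9] -> [-9, -20, -22, 5, 43, -23, -38] -> [43] -> [43]
  [31, 44, 39, -50, -32, 35, -22, -48, -49, -39] -> [39, -50, -32, 35, -22, -48, -49, -39] -> [-39, -49, -48, -22, 35, -32, -50, 39] -> [35, 39] -> [35, 39]
  [-4, 44, -21, -34, -22, -43, 9, -20, -31, -31] -> [-21, -34, -22, -43, 9, -20, -31, -31] -> [-31, -31, -20, 9, -43, -22, -34, -21] -> [9] -> [9]
  [-16, 13, 4, 45, -45, 16, 30, 6, 44, 11] -> [4, 45, -45, 16, 30, 6, 44, 11] -> [11, 44, 6, 30, 16, -45, 45, 4] -> [11, 44, 30, 16, 45] -> [11, 16, 30, 44, 45]
  [-18, 9, 28, 28, -8, -43, 14, -12] -> [28, 28, -8, -43, 14, -12] -> [-12, 14, -43, -8, 28, 28] -> [14, 28, 28] -> [14, 28, 28]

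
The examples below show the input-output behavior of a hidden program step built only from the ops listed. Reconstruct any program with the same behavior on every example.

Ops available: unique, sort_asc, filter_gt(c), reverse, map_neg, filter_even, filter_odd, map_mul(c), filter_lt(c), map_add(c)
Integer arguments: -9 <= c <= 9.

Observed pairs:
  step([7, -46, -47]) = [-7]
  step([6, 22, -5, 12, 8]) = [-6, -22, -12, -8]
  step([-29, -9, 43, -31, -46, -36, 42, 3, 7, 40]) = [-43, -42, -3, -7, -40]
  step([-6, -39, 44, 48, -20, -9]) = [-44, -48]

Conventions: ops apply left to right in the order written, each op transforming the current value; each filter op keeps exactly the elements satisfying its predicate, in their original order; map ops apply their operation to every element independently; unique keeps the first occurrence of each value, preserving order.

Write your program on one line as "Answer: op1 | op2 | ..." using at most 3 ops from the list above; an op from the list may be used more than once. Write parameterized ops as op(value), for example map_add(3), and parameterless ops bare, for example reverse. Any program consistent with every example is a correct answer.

map_neg | filter_lt(-2)

Check, running the answer program on each example:
  [7, -46, -47] -> [-7, 46, 47] -> [-7]
  [6, 22, -5, 12, 8] -> [-6, -22, 5, -12, -8] -> [-6, -22, -12, -8]
  [-29, -9, 43, -31, -46, -36, 42, 3, 7, 40] -> [29, 9, -43, 31, 46, 36, -42, -3, -7, -40] -> [-43, -42, -3, -7, -40]
  [-6, -39, 44, 48, -20, -9] -> [6, 39, -44, -48, 20, 9] -> [-44, -48]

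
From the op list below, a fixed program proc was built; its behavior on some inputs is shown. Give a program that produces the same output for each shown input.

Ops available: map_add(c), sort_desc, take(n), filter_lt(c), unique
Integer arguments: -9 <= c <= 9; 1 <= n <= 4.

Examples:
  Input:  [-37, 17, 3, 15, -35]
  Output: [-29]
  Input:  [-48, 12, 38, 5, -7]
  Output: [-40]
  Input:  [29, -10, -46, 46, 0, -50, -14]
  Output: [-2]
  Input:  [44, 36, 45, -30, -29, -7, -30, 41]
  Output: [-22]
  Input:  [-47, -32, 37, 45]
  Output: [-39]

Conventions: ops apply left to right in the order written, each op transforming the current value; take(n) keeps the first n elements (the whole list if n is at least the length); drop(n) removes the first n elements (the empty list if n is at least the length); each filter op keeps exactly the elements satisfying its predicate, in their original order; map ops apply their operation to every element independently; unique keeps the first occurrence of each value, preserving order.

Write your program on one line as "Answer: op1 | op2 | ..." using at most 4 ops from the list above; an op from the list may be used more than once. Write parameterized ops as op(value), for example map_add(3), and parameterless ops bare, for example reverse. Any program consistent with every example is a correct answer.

map_add(8) | filter_lt(1) | take(1)

Check, running the answer program on each example:
  [-37, 17, 3, 15, -35] -> [-29, 25, 11, 23, -27] -> [-29, -27] -> [-29]
  [-48, 12, 38, 5, -7] -> [-40, 20, 46, 13, 1] -> [-40] -> [-40]
  [29, -10, -46, 46, 0, -50, -14] -> [37, -2, -38, 54, 8, -42, -6] -> [-2, -38, -42, -6] -> [-2]
  [44, 36, 45, -30, -29, -7, -30, 41] -> [52, 44, 53, -22, -21, 1, -22, 49] -> [-22, -21, -22] -> [-22]
  [-47, -32, 37, 45] -> [-39, -24, 45, 53] -> [-39, -24] -> [-39]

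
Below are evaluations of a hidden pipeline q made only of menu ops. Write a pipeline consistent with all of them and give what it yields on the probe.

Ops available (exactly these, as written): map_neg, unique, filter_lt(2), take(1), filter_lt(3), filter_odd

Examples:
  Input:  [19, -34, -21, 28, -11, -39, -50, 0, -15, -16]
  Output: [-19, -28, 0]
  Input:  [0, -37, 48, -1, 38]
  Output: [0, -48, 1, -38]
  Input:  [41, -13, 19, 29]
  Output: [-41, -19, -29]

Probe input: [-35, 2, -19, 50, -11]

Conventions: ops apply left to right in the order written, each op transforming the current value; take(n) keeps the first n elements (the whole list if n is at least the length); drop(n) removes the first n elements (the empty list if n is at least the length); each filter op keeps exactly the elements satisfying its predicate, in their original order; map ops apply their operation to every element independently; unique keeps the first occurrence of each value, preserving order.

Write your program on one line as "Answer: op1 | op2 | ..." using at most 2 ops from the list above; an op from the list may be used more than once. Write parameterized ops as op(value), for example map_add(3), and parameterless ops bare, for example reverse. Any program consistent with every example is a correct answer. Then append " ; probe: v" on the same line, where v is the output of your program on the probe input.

map_neg | filter_lt(3) ; probe: [-2, -50]

Check, running the answer program on each example:
  [19, -34, -21, 28, -11, -39, -50, 0, -15, -16] -> [-19, 34, 21, -28, 11, 39, 50, 0, 15, 16] -> [-19, -28, 0]
  [0, -37, 48, -1, 38] -> [0, 37, -48, 1, -38] -> [0, -48, 1, -38]
  [41, -13, 19, 29] -> [-41, 13, -19, -29] -> [-41, -19, -29]
  probe: [-35, 2, -19, 50, -11] -> [35, -2, 19, -50, 11] -> [-2, -50]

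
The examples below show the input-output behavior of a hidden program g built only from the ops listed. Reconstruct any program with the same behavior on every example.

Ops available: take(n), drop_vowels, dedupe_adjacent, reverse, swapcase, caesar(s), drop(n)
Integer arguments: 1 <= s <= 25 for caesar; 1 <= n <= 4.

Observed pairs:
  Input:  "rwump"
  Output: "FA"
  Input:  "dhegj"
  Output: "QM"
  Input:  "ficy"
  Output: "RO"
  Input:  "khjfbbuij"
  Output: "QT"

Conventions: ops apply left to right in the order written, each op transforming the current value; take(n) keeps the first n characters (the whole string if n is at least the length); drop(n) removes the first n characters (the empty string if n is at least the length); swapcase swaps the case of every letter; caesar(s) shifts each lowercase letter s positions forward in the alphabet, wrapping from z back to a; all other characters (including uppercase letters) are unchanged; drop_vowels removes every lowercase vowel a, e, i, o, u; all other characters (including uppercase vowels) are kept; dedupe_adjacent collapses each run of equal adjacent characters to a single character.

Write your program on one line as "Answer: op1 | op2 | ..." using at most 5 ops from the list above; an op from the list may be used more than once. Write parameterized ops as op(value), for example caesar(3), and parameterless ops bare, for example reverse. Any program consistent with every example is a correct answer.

dedupe_adjacent | caesar(9) | take(2) | reverse | swapcase

Check, running the answer program on each example:
  "rwump" -> "rwump" -> "afdvy" -> "af" -> "fa" -> "FA"
  "dhegj" -> "dhegj" -> "mqnps" -> "mq" -> "qm" -> "QM"
  "ficy" -> "ficy" -> "orlh" -> "or" -> "ro" -> "RO"
  "khjfbbuij" -> "khjfbuij" -> "tqsokdrs" -> "tq" -> "qt" -> "QT"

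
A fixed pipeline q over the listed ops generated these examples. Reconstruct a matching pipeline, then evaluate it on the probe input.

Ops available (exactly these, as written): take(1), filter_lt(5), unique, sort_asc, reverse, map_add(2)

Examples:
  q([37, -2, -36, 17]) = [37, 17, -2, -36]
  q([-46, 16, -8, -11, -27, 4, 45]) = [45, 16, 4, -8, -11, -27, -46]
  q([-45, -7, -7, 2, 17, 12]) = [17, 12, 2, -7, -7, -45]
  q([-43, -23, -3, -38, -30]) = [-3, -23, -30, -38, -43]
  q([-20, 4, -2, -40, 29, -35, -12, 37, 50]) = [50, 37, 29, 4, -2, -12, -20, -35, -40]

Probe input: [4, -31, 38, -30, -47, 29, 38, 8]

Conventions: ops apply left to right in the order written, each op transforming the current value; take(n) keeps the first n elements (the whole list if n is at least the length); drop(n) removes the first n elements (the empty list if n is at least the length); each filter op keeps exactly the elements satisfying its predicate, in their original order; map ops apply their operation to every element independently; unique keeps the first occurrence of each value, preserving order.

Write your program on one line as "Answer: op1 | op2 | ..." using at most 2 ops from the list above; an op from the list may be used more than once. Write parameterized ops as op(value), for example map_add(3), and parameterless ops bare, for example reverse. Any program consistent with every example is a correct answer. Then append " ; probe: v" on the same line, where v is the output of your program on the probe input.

sort_asc | reverse ; probe: [38, 38, 29, 8, 4, -30, -31, -47]

Check, running the answer program on each example:
  [37, -2, -36, 17] -> [-36, -2, 17, 37] -> [37, 17, -2, -36]
  [-46, 16, -8, -11, -27, 4, 45] -> [-46, -27, -11, -8, 4, 16, 45] -> [45, 16, 4, -8, -11, -27, -46]
  [-45, -7, -7, 2, 17, 12] -> [-45, -7, -7, 2, 12, 17] -> [17, 12, 2, -7, -7, -45]
  [-43, -23, -3, -38, -30] -> [-43, -38, -30, -23, -3] -> [-3, -23, -30, -38, -43]
  [-20, 4, -2, -40, 29, -35, -12, 37, 50] -> [-40, -35, -20, -12, -2, 4, 29, 37, 50] -> [50, 37, 29, 4, -2, -12, -20, -35, -40]
  probe: [4, -31, 38, -30, -47, 29, 38, 8] -> [-47, -31, -30, 4, 8, 29, 38, 38] -> [38, 38, 29, 8, 4, -30, -31, -47]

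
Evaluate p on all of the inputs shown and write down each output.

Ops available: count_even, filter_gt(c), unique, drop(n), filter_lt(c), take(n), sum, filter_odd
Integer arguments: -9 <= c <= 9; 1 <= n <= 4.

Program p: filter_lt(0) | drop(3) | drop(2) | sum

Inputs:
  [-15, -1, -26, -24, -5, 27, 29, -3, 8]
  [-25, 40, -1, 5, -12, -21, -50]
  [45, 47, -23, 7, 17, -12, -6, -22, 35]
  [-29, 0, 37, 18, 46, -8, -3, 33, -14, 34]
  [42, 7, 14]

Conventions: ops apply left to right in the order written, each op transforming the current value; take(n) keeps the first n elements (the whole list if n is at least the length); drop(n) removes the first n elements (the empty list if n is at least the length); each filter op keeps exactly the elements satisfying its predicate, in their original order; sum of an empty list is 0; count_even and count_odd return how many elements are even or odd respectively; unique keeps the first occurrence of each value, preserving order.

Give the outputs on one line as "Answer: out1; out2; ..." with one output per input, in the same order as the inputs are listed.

Execution, op by op:
  [-15, -1, -26, -24, -5, 27, 29, -3, 8] -> [-15, -1, -26, -24, -5, -3] -> [-24, -5, -3] -> [-3] -> -3
  [-25, 40, -1, 5, -12, -21, -50] -> [-25, -1, -12, -21, -50] -> [-21, -50] -> [] -> 0
  [45, 47, -23, 7, 17, -12, -6, -22, 35] -> [-23, -12, -6, -22] -> [-22] -> [] -> 0
  [-29, 0, 37, 18, 46, -8, -3, 33, -14, 34] -> [-29, -8, -3, -14] -> [-14] -> [] -> 0
  [42, 7, 14] -> [] -> [] -> [] -> 0

-3; 0; 0; 0; 0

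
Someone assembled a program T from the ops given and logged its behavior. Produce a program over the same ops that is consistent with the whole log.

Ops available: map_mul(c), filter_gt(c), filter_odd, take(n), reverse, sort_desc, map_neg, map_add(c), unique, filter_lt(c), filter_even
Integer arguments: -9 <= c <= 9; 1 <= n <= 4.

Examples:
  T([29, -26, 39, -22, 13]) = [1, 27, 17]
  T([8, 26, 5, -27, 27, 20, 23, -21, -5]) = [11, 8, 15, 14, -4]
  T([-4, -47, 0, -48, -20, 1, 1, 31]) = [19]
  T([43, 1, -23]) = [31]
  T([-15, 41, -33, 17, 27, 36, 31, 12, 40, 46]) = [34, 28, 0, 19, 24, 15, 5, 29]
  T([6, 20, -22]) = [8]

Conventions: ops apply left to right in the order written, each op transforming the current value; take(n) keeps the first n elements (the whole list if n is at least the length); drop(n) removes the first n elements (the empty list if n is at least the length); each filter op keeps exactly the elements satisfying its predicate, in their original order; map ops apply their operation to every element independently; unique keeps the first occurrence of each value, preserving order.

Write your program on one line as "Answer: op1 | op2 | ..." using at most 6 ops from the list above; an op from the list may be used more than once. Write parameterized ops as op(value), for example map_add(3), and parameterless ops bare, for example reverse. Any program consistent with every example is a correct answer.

unique | map_add(-8) | reverse | filter_gt(-1) | map_add(-4)

Check, running the answer program on each example:
  [29, -26, 39, -22, 13] -> [29, -26, 39, -22, 13] -> [21, -34, 31, -30, 5] -> [5, -30, 31, -34, 21] -> [5, 31, 21] -> [1, 27, 17]
  [8, 26, 5, -27, 27, 20, 23, -21, -5] -> [8, 26, 5, -27, 27, 20, 23, -21, -5] -> [0, 18, -3, -35, 19, 12, 15, -29, -13] -> [-13, -29, 15, 12, 19, -35, -3, 18, 0] -> [15, 12, 19, 18, 0] -> [11, 8, 15, 14, -4]
  [-4, -47, 0, -48, -20, 1, 1, 31] -> [-4, -47, 0, -48, -20, 1, 31] -> [-12, -55, -8, -56, -28, -7, 23] -> [23, -7, -28, -56, -8, -55, -12] -> [23] -> [19]
  [43, 1, -23] -> [43, 1, -23] -> [35, -7, -31] -> [-31, -7, 35] -> [35] -> [31]
  [-15, 41, -33, 17, 27, 36, 31, 12, 40, 46] -> [-15, 41, -33, 17, 27, 36, 31, 12, 40, 46] -> [-23, 33, -41, 9, 19, 28, 23, 4, 32, 38] -> [38, 32, 4, 23, 28, 19, 9, -41, 33, -23] -> [38, 32, 4, 23, 28, 19, 9, 33] -> [34, 28, 0, 19, 24, 15, 5, 29]
  [6, 20, -22] -> [6, 20, -22] -> [-2, 12, -30] -> [-30, 12, -2] -> [12] -> [8]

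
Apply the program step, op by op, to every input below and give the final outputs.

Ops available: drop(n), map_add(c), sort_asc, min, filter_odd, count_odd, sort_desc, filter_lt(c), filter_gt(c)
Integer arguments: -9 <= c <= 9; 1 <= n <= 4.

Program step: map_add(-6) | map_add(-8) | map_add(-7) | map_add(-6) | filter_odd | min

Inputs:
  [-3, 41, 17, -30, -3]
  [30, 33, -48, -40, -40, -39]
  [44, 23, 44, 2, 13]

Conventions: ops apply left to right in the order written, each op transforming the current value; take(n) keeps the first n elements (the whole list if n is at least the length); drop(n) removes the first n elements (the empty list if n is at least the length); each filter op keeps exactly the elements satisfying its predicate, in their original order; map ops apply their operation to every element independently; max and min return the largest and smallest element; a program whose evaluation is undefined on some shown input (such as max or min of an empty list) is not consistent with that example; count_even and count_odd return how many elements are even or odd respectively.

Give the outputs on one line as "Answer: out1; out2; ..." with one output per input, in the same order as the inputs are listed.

-57; -75; -25

Execution, op by op:
  [-3, 41, 17, -30, -3] -> [-9, 35, 11, -36, -9] -> [-17, 27, 3, -44, -17] -> [-24, 20, -4, -51, -24] -> [-30, 14, -10, -57, -30] -> [-57] -> -57
  [30, 33, -48, -40, -40, -39] -> [24, 27, -54, -46, -46, -45] -> [16, 19, -62, -54, -54, -53] -> [9, 12, -69, -61, -61, -60] -> [3, 6, -75, -67, -67, -66] -> [3, -75, -67, -67] -> -75
  [44, 23, 44, 2, 13] -> [38, 17, 38, -4, 7] -> [30, 9, 30, -12, -1] -> [23, 2, 23, -19, -8] -> [17, -4, 17, -25, -14] -> [17, 17, -25] -> -25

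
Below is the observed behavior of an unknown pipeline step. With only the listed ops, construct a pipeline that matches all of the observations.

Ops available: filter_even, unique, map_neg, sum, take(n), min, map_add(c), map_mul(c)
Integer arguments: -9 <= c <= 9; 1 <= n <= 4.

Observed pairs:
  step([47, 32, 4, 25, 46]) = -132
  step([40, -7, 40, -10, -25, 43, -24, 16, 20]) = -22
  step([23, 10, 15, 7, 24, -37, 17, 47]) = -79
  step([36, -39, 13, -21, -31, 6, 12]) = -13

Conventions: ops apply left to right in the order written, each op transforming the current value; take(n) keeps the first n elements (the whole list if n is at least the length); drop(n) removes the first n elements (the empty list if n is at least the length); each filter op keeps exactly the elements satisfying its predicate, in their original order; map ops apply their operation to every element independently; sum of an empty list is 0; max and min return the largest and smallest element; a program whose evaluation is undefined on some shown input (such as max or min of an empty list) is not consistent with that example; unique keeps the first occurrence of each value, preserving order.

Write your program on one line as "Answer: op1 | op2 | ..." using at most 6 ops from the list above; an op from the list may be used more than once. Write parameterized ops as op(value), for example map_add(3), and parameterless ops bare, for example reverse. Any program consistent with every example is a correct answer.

map_add(6) | map_neg | unique | take(4) | sum

Check, running the answer program on each example:
  [47, 32, 4, 25, 46] -> [53, 38, 10, 31, 52] -> [-53, -38, -10, -31, -52] -> [-53, -38, -10, -31, -52] -> [-53, -38, -10, -31] -> -132
  [40, -7, 40, -10, -25, 43, -24, 16, 20] -> [46, -1, 46, -4, -19, 49, -18, 22, 26] -> [-46, 1, -46, 4, 19, -49, 18, -22, -26] -> [-46, 1, 4, 19, -49, 18, -22, -26] -> [-46, 1, 4, 19] -> -22
  [23, 10, 15, 7, 24, -37, 17, 47] -> [29, 16, 21, 13, 30, -31, 23, 53] -> [-29, -16, -21, -13, -30, 31, -23, -53] -> [-29, -16, -21, -13, -30, 31, -23, -53] -> [-29, -16, -21, -13] -> -79
  [36, -39, 13, -21, -31, 6, 12] -> [42, -33, 19, -15, -25, 12, 18] -> [-42, 33, -19, 15, 25, -12, -18] -> [-42, 33, -19, 15, 25, -12, -18] -> [-42, 33, -19, 15] -> -13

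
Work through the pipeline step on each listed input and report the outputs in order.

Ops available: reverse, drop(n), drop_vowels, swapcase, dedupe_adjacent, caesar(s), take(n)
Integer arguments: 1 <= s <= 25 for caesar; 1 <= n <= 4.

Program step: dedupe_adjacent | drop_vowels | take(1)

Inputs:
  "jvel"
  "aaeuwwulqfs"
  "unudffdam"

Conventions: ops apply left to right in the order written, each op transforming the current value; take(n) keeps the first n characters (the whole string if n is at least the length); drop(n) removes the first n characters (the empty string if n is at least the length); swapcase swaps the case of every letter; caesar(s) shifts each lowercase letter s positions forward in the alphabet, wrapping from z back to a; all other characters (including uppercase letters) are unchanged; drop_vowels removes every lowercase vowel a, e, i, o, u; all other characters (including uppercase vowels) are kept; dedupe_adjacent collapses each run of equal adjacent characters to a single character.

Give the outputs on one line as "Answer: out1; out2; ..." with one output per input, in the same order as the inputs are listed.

"j"; "w"; "n"

Execution, op by op:
  "jvel" -> "jvel" -> "jvl" -> "j"
  "aaeuwwulqfs" -> "aeuwulqfs" -> "wlqfs" -> "w"
  "unudffdam" -> "unudfdam" -> "ndfdm" -> "n"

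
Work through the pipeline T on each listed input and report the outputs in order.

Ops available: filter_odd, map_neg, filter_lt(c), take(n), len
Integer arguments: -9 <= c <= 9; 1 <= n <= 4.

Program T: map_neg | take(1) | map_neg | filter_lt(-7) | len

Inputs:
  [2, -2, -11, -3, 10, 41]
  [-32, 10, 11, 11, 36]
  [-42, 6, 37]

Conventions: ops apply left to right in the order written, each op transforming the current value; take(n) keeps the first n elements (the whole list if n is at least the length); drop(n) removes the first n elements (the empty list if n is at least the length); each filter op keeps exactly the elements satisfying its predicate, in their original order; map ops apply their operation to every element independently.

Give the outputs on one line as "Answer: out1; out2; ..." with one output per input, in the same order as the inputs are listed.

Execution, op by op:
  [2, -2, -11, -3, 10, 41] -> [-2, 2, 11, 3, -10, -41] -> [-2] -> [2] -> [] -> 0
  [-32, 10, 11, 11, 36] -> [32, -10, -11, -11, -36] -> [32] -> [-32] -> [-32] -> 1
  [-42, 6, 37] -> [42, -6, -37] -> [42] -> [-42] -> [-42] -> 1

0; 1; 1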